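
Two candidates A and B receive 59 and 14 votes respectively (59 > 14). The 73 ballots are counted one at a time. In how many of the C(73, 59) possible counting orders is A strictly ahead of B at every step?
Strict-lead orderings = 227916855021600

Total orderings of the 73 votes with 59 for A: C(73, 59) = 369731787035040. By the Bertrand ballot formula (Cycle Lemma / reflection principle), the number of orderings in which A is strictly ahead of B throughout is (p − q)/(p + q) · C(p + q, p) = (59 − 14)/(59 + 14) · 369731787035040 = 227916855021600.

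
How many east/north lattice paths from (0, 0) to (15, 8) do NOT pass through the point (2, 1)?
Number of paths = 257754

Total paths from (0, 0) to (15, 8): C(23, 15) = 490314. Paths through (2, 1): (paths (0, 0) → (2, 1)) × (paths (2, 1) → (15, 8)) = C(3, 2) · C(20, 13) = 3 · 77520 = 232560. Avoidance count = 490314 − 232560 = 257754.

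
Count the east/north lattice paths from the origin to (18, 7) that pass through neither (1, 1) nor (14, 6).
Number of paths = 170686

Inclusion–exclusion. Total paths: C(25, 18) = 480700. Through P₁: C(2, 1)·C(23, 17) = 201894. Through P₂: C(20, 14)·C(5, 4) = 193800. Since P₁ is strictly southwest of P₂, a monotone path through both must visit P₁ then P₂; paths through both = C(2, 1)·C(18, 13)·C(5, 4) = 85680. Avoid both = 480700 − 201894 − 193800 + 85680 = 170686.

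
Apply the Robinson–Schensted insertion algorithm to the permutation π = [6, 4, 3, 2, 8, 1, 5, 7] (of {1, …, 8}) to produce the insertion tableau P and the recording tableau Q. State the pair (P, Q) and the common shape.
P = [1, 5, 7] / [2, 8] / [3] / [4] / [6];  Q = [1, 5, 8] / [2, 7] / [3] / [4] / [6];  common shape = (3, 2, 1, 1, 1)

Row-insert the values π_1, π_2, … into P one at a time, bumping the leftmost entry strictly greater than the inserted value down to the next row. The recording tableau Q records, in position (i, j), the step at which that cell was added to P.
  Insert 6 (step 1): P = [6];  Q = [1]
  Insert 4 (step 2): P = [4] / [6];  Q = [1] / [2]
  Insert 3 (step 3): P = [3] / [4] / [6];  Q = [1] / [2] / [3]
  Insert 2 (step 4): P = [2] / [3] / [4] / [6];  Q = [1] / [2] / [3] / [4]
  Insert 8 (step 5): P = [2, 8] / [3] / [4] / [6];  Q = [1, 5] / [2] / [3] / [4]
  Insert 1 (step 6): P = [1, 8] / [2] / [3] / [4] / [6];  Q = [1, 5] / [2] / [3] / [4] / [6]
  Insert 5 (step 7): P = [1, 5] / [2, 8] / [3] / [4] / [6];  Q = [1, 5] / [2, 7] / [3] / [4] / [6]
  Insert 7 (step 8): P = [1, 5, 7] / [2, 8] / [3] / [4] / [6];  Q = [1, 5, 8] / [2, 7] / [3] / [4] / [6]
Final shape: (3, 2, 1, 1, 1).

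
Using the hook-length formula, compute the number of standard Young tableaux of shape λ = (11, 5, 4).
# SYT of shape (11, 5, 4) = 2848860

Hook-length formula: f^λ = n! / Π hook(c), product over all cells c of the Young diagram. For λ = (11, 5, 4), n = 20 boxes. Hook lengths by row (left-to-right, top-to-bottom): [13, 12, 11, 10, 8, 6, 5, 4, 3, 2, 1]; [6, 5, 4, 3, 1]; [4, 3, 2, 1]. Product of hooks = 853991424000. So f^λ = 20! / 853991424000 = 2432902008176640000 / 853991424000 = 2848860.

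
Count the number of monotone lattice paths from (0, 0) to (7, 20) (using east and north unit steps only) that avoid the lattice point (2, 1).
Number of paths = 760518

Total paths from (0, 0) to (7, 20): C(27, 7) = 888030. Paths through (2, 1): (paths (0, 0) → (2, 1)) × (paths (2, 1) → (7, 20)) = C(3, 2) · C(24, 5) = 3 · 42504 = 127512. Avoidance count = 888030 − 127512 = 760518.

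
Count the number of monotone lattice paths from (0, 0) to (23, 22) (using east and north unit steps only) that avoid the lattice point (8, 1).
Number of paths = 4066604240760

Total paths from (0, 0) to (23, 22): C(45, 23) = 4116715363800. Paths through (8, 1): (paths (0, 0) → (8, 1)) × (paths (8, 1) → (23, 22)) = C(9, 8) · C(36, 15) = 9 · 5567902560 = 50111123040. Avoidance count = 4116715363800 − 50111123040 = 4066604240760.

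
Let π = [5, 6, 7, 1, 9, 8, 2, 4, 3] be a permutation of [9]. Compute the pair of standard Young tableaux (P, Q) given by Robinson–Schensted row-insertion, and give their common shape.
P = [1, 2, 3, 8] / [4, 6, 7] / [5] / [9];  Q = [1, 2, 3, 5] / [4, 6, 8] / [7] / [9];  common shape = (4, 3, 1, 1)

Row-insert the values π_1, π_2, … into P one at a time, bumping the leftmost entry strictly greater than the inserted value down to the next row. The recording tableau Q records, in position (i, j), the step at which that cell was added to P.
  Insert 5 (step 1): P = [5];  Q = [1]
  Insert 6 (step 2): P = [5, 6];  Q = [1, 2]
  Insert 7 (step 3): P = [5, 6, 7];  Q = [1, 2, 3]
  Insert 1 (step 4): P = [1, 6, 7] / [5];  Q = [1, 2, 3] / [4]
  Insert 9 (step 5): P = [1, 6, 7, 9] / [5];  Q = [1, 2, 3, 5] / [4]
  Insert 8 (step 6): P = [1, 6, 7, 8] / [5, 9];  Q = [1, 2, 3, 5] / [4, 6]
  Insert 2 (step 7): P = [1, 2, 7, 8] / [5, 6] / [9];  Q = [1, 2, 3, 5] / [4, 6] / [7]
  Insert 4 (step 8): P = [1, 2, 4, 8] / [5, 6, 7] / [9];  Q = [1, 2, 3, 5] / [4, 6, 8] / [7]
  Insert 3 (step 9): P = [1, 2, 3, 8] / [4, 6, 7] / [5] / [9];  Q = [1, 2, 3, 5] / [4, 6, 8] / [7] / [9]
Final shape: (4, 3, 1, 1).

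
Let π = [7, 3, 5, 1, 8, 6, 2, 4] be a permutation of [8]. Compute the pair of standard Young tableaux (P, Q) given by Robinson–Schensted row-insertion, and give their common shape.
P = [1, 2, 4] / [3, 5, 6] / [7, 8];  Q = [1, 3, 5] / [2, 6, 8] / [4, 7];  common shape = (3, 3, 2)

Row-insert the values π_1, π_2, … into P one at a time, bumping the leftmost entry strictly greater than the inserted value down to the next row. The recording tableau Q records, in position (i, j), the step at which that cell was added to P.
  Insert 7 (step 1): P = [7];  Q = [1]
  Insert 3 (step 2): P = [3] / [7];  Q = [1] / [2]
  Insert 5 (step 3): P = [3, 5] / [7];  Q = [1, 3] / [2]
  Insert 1 (step 4): P = [1, 5] / [3] / [7];  Q = [1, 3] / [2] / [4]
  Insert 8 (step 5): P = [1, 5, 8] / [3] / [7];  Q = [1, 3, 5] / [2] / [4]
  Insert 6 (step 6): P = [1, 5, 6] / [3, 8] / [7];  Q = [1, 3, 5] / [2, 6] / [4]
  Insert 2 (step 7): P = [1, 2, 6] / [3, 5] / [7, 8];  Q = [1, 3, 5] / [2, 6] / [4, 7]
  Insert 4 (step 8): P = [1, 2, 4] / [3, 5, 6] / [7, 8];  Q = [1, 3, 5] / [2, 6, 8] / [4, 7]
Final shape: (3, 3, 2).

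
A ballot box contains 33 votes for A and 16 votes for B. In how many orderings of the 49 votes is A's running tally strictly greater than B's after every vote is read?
Strict-lead orderings = 1161588834303

Total orderings of the 49 votes with 33 for A: C(49, 33) = 3348108992991. By the Bertrand ballot formula (Cycle Lemma / reflection principle), the number of orderings in which A is strictly ahead of B throughout is (p − q)/(p + q) · C(p + q, p) = (33 − 16)/(33 + 16) · 3348108992991 = 1161588834303.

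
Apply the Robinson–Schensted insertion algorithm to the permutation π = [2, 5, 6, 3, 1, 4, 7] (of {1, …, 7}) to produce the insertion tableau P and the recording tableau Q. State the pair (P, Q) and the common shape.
P = [1, 3, 4, 7] / [2, 6] / [5];  Q = [1, 2, 3, 7] / [4, 6] / [5];  common shape = (4, 2, 1)

Row-insert the values π_1, π_2, … into P one at a time, bumping the leftmost entry strictly greater than the inserted value down to the next row. The recording tableau Q records, in position (i, j), the step at which that cell was added to P.
  Insert 2 (step 1): P = [2];  Q = [1]
  Insert 5 (step 2): P = [2, 5];  Q = [1, 2]
  Insert 6 (step 3): P = [2, 5, 6];  Q = [1, 2, 3]
  Insert 3 (step 4): P = [2, 3, 6] / [5];  Q = [1, 2, 3] / [4]
  Insert 1 (step 5): P = [1, 3, 6] / [2] / [5];  Q = [1, 2, 3] / [4] / [5]
  Insert 4 (step 6): P = [1, 3, 4] / [2, 6] / [5];  Q = [1, 2, 3] / [4, 6] / [5]
  Insert 7 (step 7): P = [1, 3, 4, 7] / [2, 6] / [5];  Q = [1, 2, 3, 7] / [4, 6] / [5]
Final shape: (4, 2, 1).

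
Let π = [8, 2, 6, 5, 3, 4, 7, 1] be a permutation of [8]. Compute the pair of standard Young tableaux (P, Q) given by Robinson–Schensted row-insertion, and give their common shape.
P = [1, 3, 4, 7] / [2] / [5] / [6] / [8];  Q = [1, 3, 6, 7] / [2] / [4] / [5] / [8];  common shape = (4, 1, 1, 1, 1)

Row-insert the values π_1, π_2, … into P one at a time, bumping the leftmost entry strictly greater than the inserted value down to the next row. The recording tableau Q records, in position (i, j), the step at which that cell was added to P.
  Insert 8 (step 1): P = [8];  Q = [1]
  Insert 2 (step 2): P = [2] / [8];  Q = [1] / [2]
  Insert 6 (step 3): P = [2, 6] / [8];  Q = [1, 3] / [2]
  Insert 5 (step 4): P = [2, 5] / [6] / [8];  Q = [1, 3] / [2] / [4]
  Insert 3 (step 5): P = [2, 3] / [5] / [6] / [8];  Q = [1, 3] / [2] / [4] / [5]
  Insert 4 (step 6): P = [2, 3, 4] / [5] / [6] / [8];  Q = [1, 3, 6] / [2] / [4] / [5]
  Insert 7 (step 7): P = [2, 3, 4, 7] / [5] / [6] / [8];  Q = [1, 3, 6, 7] / [2] / [4] / [5]
  Insert 1 (step 8): P = [1, 3, 4, 7] / [2] / [5] / [6] / [8];  Q = [1, 3, 6, 7] / [2] / [4] / [5] / [8]
Final shape: (4, 1, 1, 1, 1).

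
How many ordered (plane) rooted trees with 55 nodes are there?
C_54 = 451959718027953471447609509424

These ordered rooted trees are counted by the Catalan number C_n = (1/(n + 1)) · C(2n, n). For n = 54: C_54 = (1/55) · C(108, 54) = 24857784491537440929618523018320/55 = 451959718027953471447609509424.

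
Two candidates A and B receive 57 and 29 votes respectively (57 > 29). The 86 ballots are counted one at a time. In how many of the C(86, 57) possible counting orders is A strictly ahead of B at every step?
Strict-lead orderings = 22012963589742547823520

Total orderings of the 86 votes with 57 for A: C(86, 57) = 67611245311352111172240. By the Bertrand ballot formula (Cycle Lemma / reflection principle), the number of orderings in which A is strictly ahead of B throughout is (p − q)/(p + q) · C(p + q, p) = (57 − 29)/(57 + 29) · 67611245311352111172240 = 22012963589742547823520.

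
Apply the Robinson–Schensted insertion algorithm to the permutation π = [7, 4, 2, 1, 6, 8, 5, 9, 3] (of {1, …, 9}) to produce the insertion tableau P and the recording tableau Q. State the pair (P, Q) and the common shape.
P = [1, 3, 8, 9] / [2, 5] / [4, 6] / [7];  Q = [1, 5, 6, 8] / [2, 7] / [3, 9] / [4];  common shape = (4, 2, 2, 1)

Row-insert the values π_1, π_2, … into P one at a time, bumping the leftmost entry strictly greater than the inserted value down to the next row. The recording tableau Q records, in position (i, j), the step at which that cell was added to P.
  Insert 7 (step 1): P = [7];  Q = [1]
  Insert 4 (step 2): P = [4] / [7];  Q = [1] / [2]
  Insert 2 (step 3): P = [2] / [4] / [7];  Q = [1] / [2] / [3]
  Insert 1 (step 4): P = [1] / [2] / [4] / [7];  Q = [1] / [2] / [3] / [4]
  Insert 6 (step 5): P = [1, 6] / [2] / [4] / [7];  Q = [1, 5] / [2] / [3] / [4]
  Insert 8 (step 6): P = [1, 6, 8] / [2] / [4] / [7];  Q = [1, 5, 6] / [2] / [3] / [4]
  Insert 5 (step 7): P = [1, 5, 8] / [2, 6] / [4] / [7];  Q = [1, 5, 6] / [2, 7] / [3] / [4]
  Insert 9 (step 8): P = [1, 5, 8, 9] / [2, 6] / [4] / [7];  Q = [1, 5, 6, 8] / [2, 7] / [3] / [4]
  Insert 3 (step 9): P = [1, 3, 8, 9] / [2, 5] / [4, 6] / [7];  Q = [1, 5, 6, 8] / [2, 7] / [3, 9] / [4]
Final shape: (4, 2, 2, 1).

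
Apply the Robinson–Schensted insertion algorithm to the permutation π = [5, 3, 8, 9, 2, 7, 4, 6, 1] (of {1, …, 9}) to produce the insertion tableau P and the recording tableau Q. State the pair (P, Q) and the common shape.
P = [1, 4, 6] / [2, 7, 9] / [3, 8] / [5];  Q = [1, 3, 4] / [2, 6, 8] / [5, 7] / [9];  common shape = (3, 3, 2, 1)

Row-insert the values π_1, π_2, … into P one at a time, bumping the leftmost entry strictly greater than the inserted value down to the next row. The recording tableau Q records, in position (i, j), the step at which that cell was added to P.
  Insert 5 (step 1): P = [5];  Q = [1]
  Insert 3 (step 2): P = [3] / [5];  Q = [1] / [2]
  Insert 8 (step 3): P = [3, 8] / [5];  Q = [1, 3] / [2]
  Insert 9 (step 4): P = [3, 8, 9] / [5];  Q = [1, 3, 4] / [2]
  Insert 2 (step 5): P = [2, 8, 9] / [3] / [5];  Q = [1, 3, 4] / [2] / [5]
  Insert 7 (step 6): P = [2, 7, 9] / [3, 8] / [5];  Q = [1, 3, 4] / [2, 6] / [5]
  Insert 4 (step 7): P = [2, 4, 9] / [3, 7] / [5, 8];  Q = [1, 3, 4] / [2, 6] / [5, 7]
  Insert 6 (step 8): P = [2, 4, 6] / [3, 7, 9] / [5, 8];  Q = [1, 3, 4] / [2, 6, 8] / [5, 7]
  Insert 1 (step 9): P = [1, 4, 6] / [2, 7, 9] / [3, 8] / [5];  Q = [1, 3, 4] / [2, 6, 8] / [5, 7] / [9]
Final shape: (3, 3, 2, 1).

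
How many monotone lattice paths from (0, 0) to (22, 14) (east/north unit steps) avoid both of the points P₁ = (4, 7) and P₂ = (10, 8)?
Number of paths = 2868225528

Inclusion–exclusion. Total paths: C(36, 22) = 3796297200. Through P₁: C(11, 4)·C(25, 18) = 158631000. Through P₂: C(18, 10)·C(18, 12) = 812323512. Since P₁ is strictly southwest of P₂, a monotone path through both must visit P₁ then P₂; paths through both = C(11, 4)·C(7, 6)·C(18, 12) = 42882840. Avoid both = 3796297200 − 158631000 − 812323512 + 42882840 = 2868225528.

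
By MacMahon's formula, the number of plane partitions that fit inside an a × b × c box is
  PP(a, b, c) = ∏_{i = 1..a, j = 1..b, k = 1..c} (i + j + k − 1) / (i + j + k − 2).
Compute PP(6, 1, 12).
PP(6, 1, 12) = 18564

Evaluate the triple product over i = 1..6, j = 1..1, k = 1..12. The factors are (2/1) · (3/2) · (4/3) · (5/4) · (6/5) · (7/6) · (8/7) · (9/8) · … (72 factors total). The numerators and denominators telescope so the product is an integer; carrying out the multiplication exactly gives PP(6, 1, 12) = 18564.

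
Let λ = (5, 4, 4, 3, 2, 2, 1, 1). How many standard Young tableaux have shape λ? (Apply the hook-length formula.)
# SYT of shape (5, 4, 4, 3, 2, 2, 1, 1) = 2133931800

Hook-length formula: f^λ = n! / Π hook(c), product over all cells c of the Young diagram. For λ = (5, 4, 4, 3, 2, 2, 1, 1), n = 22 boxes. Hook lengths by row (left-to-right, top-to-bottom): [12, 9, 6, 4, 1]; [10, 7, 4, 2]; [9, 6, 3, 1]; [7, 4, 1]; [5, 2]; [4, 1]; [2]; [1]. Product of hooks = 526727577600. So f^λ = 22! / 526727577600 = 1124000727777607680000 / 526727577600 = 2133931800.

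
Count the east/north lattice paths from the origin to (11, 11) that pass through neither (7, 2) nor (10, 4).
Number of paths = 674564

Inclusion–exclusion. Total paths: C(22, 11) = 705432. Through P₁: C(9, 7)·C(13, 4) = 25740. Through P₂: C(14, 10)·C(8, 1) = 8008. Since P₁ is strictly southwest of P₂, a monotone path through both must visit P₁ then P₂; paths through both = C(9, 7)·C(5, 3)·C(8, 1) = 2880. Avoid both = 705432 − 25740 − 8008 + 2880 = 674564.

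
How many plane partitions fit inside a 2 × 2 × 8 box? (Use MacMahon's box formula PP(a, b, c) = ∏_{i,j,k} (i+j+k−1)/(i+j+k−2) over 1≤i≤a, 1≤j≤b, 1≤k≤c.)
PP(2, 2, 8) = 825

Evaluate the triple product over i = 1..2, j = 1..2, k = 1..8. The factors are (2/1) · (3/2) · (4/3) · (5/4) · (6/5) · (7/6) · (8/7) · (9/8) · … (32 factors total). The numerators and denominators telescope so the product is an integer; carrying out the multiplication exactly gives PP(2, 2, 8) = 825.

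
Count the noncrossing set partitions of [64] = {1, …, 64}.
C_64 = 368479169875816659479009042713546950

These noncrossing partitions are counted by the Catalan number C_n = (1/(n + 1)) · C(2n, n). For n = 64: C_64 = (1/65) · C(128, 64) = 23951146041928082866135587776380551750/65 = 368479169875816659479009042713546950.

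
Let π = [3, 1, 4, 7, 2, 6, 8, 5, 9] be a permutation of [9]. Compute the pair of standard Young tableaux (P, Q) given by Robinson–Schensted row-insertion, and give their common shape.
P = [1, 2, 5, 8, 9] / [3, 4, 6] / [7];  Q = [1, 3, 4, 7, 9] / [2, 5, 6] / [8];  common shape = (5, 3, 1)

Row-insert the values π_1, π_2, … into P one at a time, bumping the leftmost entry strictly greater than the inserted value down to the next row. The recording tableau Q records, in position (i, j), the step at which that cell was added to P.
  Insert 3 (step 1): P = [3];  Q = [1]
  Insert 1 (step 2): P = [1] / [3];  Q = [1] / [2]
  Insert 4 (step 3): P = [1, 4] / [3];  Q = [1, 3] / [2]
  Insert 7 (step 4): P = [1, 4, 7] / [3];  Q = [1, 3, 4] / [2]
  Insert 2 (step 5): P = [1, 2, 7] / [3, 4];  Q = [1, 3, 4] / [2, 5]
  Insert 6 (step 6): P = [1, 2, 6] / [3, 4, 7];  Q = [1, 3, 4] / [2, 5, 6]
  Insert 8 (step 7): P = [1, 2, 6, 8] / [3, 4, 7];  Q = [1, 3, 4, 7] / [2, 5, 6]
  Insert 5 (step 8): P = [1, 2, 5, 8] / [3, 4, 6] / [7];  Q = [1, 3, 4, 7] / [2, 5, 6] / [8]
  Insert 9 (step 9): P = [1, 2, 5, 8, 9] / [3, 4, 6] / [7];  Q = [1, 3, 4, 7, 9] / [2, 5, 6] / [8]
Final shape: (5, 3, 1).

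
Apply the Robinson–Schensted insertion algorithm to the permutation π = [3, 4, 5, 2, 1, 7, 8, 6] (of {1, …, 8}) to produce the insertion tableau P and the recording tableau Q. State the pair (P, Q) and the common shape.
P = [1, 4, 5, 6, 8] / [2, 7] / [3];  Q = [1, 2, 3, 6, 7] / [4, 8] / [5];  common shape = (5, 2, 1)

Row-insert the values π_1, π_2, … into P one at a time, bumping the leftmost entry strictly greater than the inserted value down to the next row. The recording tableau Q records, in position (i, j), the step at which that cell was added to P.
  Insert 3 (step 1): P = [3];  Q = [1]
  Insert 4 (step 2): P = [3, 4];  Q = [1, 2]
  Insert 5 (step 3): P = [3, 4, 5];  Q = [1, 2, 3]
  Insert 2 (step 4): P = [2, 4, 5] / [3];  Q = [1, 2, 3] / [4]
  Insert 1 (step 5): P = [1, 4, 5] / [2] / [3];  Q = [1, 2, 3] / [4] / [5]
  Insert 7 (step 6): P = [1, 4, 5, 7] / [2] / [3];  Q = [1, 2, 3, 6] / [4] / [5]
  Insert 8 (step 7): P = [1, 4, 5, 7, 8] / [2] / [3];  Q = [1, 2, 3, 6, 7] / [4] / [5]
  Insert 6 (step 8): P = [1, 4, 5, 6, 8] / [2, 7] / [3];  Q = [1, 2, 3, 6, 7] / [4, 8] / [5]
Final shape: (5, 2, 1).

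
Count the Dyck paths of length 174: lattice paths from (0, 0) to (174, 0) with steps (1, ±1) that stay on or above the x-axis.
C_87 = 16435314834665426797069144960762886143367590394940

These Dyck paths are counted by the Catalan number C_n = (1/(n + 1)) · C(2n, n). For n = 87: C_87 = (1/88) · C(174, 87) = 1446307705450557558142084756547133980616347954754720/88 = 16435314834665426797069144960762886143367590394940.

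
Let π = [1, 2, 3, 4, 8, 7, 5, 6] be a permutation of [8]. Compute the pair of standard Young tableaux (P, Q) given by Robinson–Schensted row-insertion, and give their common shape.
P = [1, 2, 3, 4, 5, 6] / [7] / [8];  Q = [1, 2, 3, 4, 5, 8] / [6] / [7];  common shape = (6, 1, 1)

Row-insert the values π_1, π_2, … into P one at a time, bumping the leftmost entry strictly greater than the inserted value down to the next row. The recording tableau Q records, in position (i, j), the step at which that cell was added to P.
  Insert 1 (step 1): P = [1];  Q = [1]
  Insert 2 (step 2): P = [1, 2];  Q = [1, 2]
  Insert 3 (step 3): P = [1, 2, 3];  Q = [1, 2, 3]
  Insert 4 (step 4): P = [1, 2, 3, 4];  Q = [1, 2, 3, 4]
  Insert 8 (step 5): P = [1, 2, 3, 4, 8];  Q = [1, 2, 3, 4, 5]
  Insert 7 (step 6): P = [1, 2, 3, 4, 7] / [8];  Q = [1, 2, 3, 4, 5] / [6]
  Insert 5 (step 7): P = [1, 2, 3, 4, 5] / [7] / [8];  Q = [1, 2, 3, 4, 5] / [6] / [7]
  Insert 6 (step 8): P = [1, 2, 3, 4, 5, 6] / [7] / [8];  Q = [1, 2, 3, 4, 5, 8] / [6] / [7]
Final shape: (6, 1, 1).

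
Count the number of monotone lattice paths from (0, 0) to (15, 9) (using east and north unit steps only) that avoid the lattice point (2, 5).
Number of paths = 1257524

Total paths from (0, 0) to (15, 9): C(24, 15) = 1307504. Paths through (2, 5): (paths (0, 0) → (2, 5)) × (paths (2, 5) → (15, 9)) = C(7, 2) · C(17, 13) = 21 · 2380 = 49980. Avoidance count = 1307504 − 49980 = 1257524.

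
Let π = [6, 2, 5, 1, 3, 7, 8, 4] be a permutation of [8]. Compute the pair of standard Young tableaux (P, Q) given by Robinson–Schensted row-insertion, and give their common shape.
P = [1, 3, 4, 8] / [2, 5, 7] / [6];  Q = [1, 3, 6, 7] / [2, 5, 8] / [4];  common shape = (4, 3, 1)

Row-insert the values π_1, π_2, … into P one at a time, bumping the leftmost entry strictly greater than the inserted value down to the next row. The recording tableau Q records, in position (i, j), the step at which that cell was added to P.
  Insert 6 (step 1): P = [6];  Q = [1]
  Insert 2 (step 2): P = [2] / [6];  Q = [1] / [2]
  Insert 5 (step 3): P = [2, 5] / [6];  Q = [1, 3] / [2]
  Insert 1 (step 4): P = [1, 5] / [2] / [6];  Q = [1, 3] / [2] / [4]
  Insert 3 (step 5): P = [1, 3] / [2, 5] / [6];  Q = [1, 3] / [2, 5] / [4]
  Insert 7 (step 6): P = [1, 3, 7] / [2, 5] / [6];  Q = [1, 3, 6] / [2, 5] / [4]
  Insert 8 (step 7): P = [1, 3, 7, 8] / [2, 5] / [6];  Q = [1, 3, 6, 7] / [2, 5] / [4]
  Insert 4 (step 8): P = [1, 3, 4, 8] / [2, 5, 7] / [6];  Q = [1, 3, 6, 7] / [2, 5, 8] / [4]
Final shape: (4, 3, 1).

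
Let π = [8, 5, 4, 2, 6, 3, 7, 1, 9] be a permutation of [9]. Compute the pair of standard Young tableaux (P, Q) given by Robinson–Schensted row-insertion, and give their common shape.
P = [1, 3, 7, 9] / [2, 6] / [4] / [5] / [8];  Q = [1, 5, 7, 9] / [2, 6] / [3] / [4] / [8];  common shape = (4, 2, 1, 1, 1)

Row-insert the values π_1, π_2, … into P one at a time, bumping the leftmost entry strictly greater than the inserted value down to the next row. The recording tableau Q records, in position (i, j), the step at which that cell was added to P.
  Insert 8 (step 1): P = [8];  Q = [1]
  Insert 5 (step 2): P = [5] / [8];  Q = [1] / [2]
  Insert 4 (step 3): P = [4] / [5] / [8];  Q = [1] / [2] / [3]
  Insert 2 (step 4): P = [2] / [4] / [5] / [8];  Q = [1] / [2] / [3] / [4]
  Insert 6 (step 5): P = [2, 6] / [4] / [5] / [8];  Q = [1, 5] / [2] / [3] / [4]
  Insert 3 (step 6): P = [2, 3] / [4, 6] / [5] / [8];  Q = [1, 5] / [2, 6] / [3] / [4]
  Insert 7 (step 7): P = [2, 3, 7] / [4, 6] / [5] / [8];  Q = [1, 5, 7] / [2, 6] / [3] / [4]
  Insert 1 (step 8): P = [1, 3, 7] / [2, 6] / [4] / [5] / [8];  Q = [1, 5, 7] / [2, 6] / [3] / [4] / [8]
  Insert 9 (step 9): P = [1, 3, 7, 9] / [2, 6] / [4] / [5] / [8];  Q = [1, 5, 7, 9] / [2, 6] / [3] / [4] / [8]
Final shape: (4, 2, 1, 1, 1).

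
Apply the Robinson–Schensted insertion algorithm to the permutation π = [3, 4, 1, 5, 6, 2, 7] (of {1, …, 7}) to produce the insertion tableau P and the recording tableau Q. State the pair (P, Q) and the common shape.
P = [1, 2, 5, 6, 7] / [3, 4];  Q = [1, 2, 4, 5, 7] / [3, 6];  common shape = (5, 2)

Row-insert the values π_1, π_2, … into P one at a time, bumping the leftmost entry strictly greater than the inserted value down to the next row. The recording tableau Q records, in position (i, j), the step at which that cell was added to P.
  Insert 3 (step 1): P = [3];  Q = [1]
  Insert 4 (step 2): P = [3, 4];  Q = [1, 2]
  Insert 1 (step 3): P = [1, 4] / [3];  Q = [1, 2] / [3]
  Insert 5 (step 4): P = [1, 4, 5] / [3];  Q = [1, 2, 4] / [3]
  Insert 6 (step 5): P = [1, 4, 5, 6] / [3];  Q = [1, 2, 4, 5] / [3]
  Insert 2 (step 6): P = [1, 2, 5, 6] / [3, 4];  Q = [1, 2, 4, 5] / [3, 6]
  Insert 7 (step 7): P = [1, 2, 5, 6, 7] / [3, 4];  Q = [1, 2, 4, 5, 7] / [3, 6]
Final shape: (5, 2).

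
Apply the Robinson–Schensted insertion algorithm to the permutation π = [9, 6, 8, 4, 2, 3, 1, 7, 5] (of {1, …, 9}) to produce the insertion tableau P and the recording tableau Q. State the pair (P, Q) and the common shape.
P = [1, 3, 5] / [2, 7] / [4, 8] / [6] / [9];  Q = [1, 3, 8] / [2, 6] / [4, 9] / [5] / [7];  common shape = (3, 2, 2, 1, 1)

Row-insert the values π_1, π_2, … into P one at a time, bumping the leftmost entry strictly greater than the inserted value down to the next row. The recording tableau Q records, in position (i, j), the step at which that cell was added to P.
  Insert 9 (step 1): P = [9];  Q = [1]
  Insert 6 (step 2): P = [6] / [9];  Q = [1] / [2]
  Insert 8 (step 3): P = [6, 8] / [9];  Q = [1, 3] / [2]
  Insert 4 (step 4): P = [4, 8] / [6] / [9];  Q = [1, 3] / [2] / [4]
  Insert 2 (step 5): P = [2, 8] / [4] / [6] / [9];  Q = [1, 3] / [2] / [4] / [5]
  Insert 3 (step 6): P = [2, 3] / [4, 8] / [6] / [9];  Q = [1, 3] / [2, 6] / [4] / [5]
  Insert 1 (step 7): P = [1, 3] / [2, 8] / [4] / [6] / [9];  Q = [1, 3] / [2, 6] / [4] / [5] / [7]
  Insert 7 (step 8): P = [1, 3, 7] / [2, 8] / [4] / [6] / [9];  Q = [1, 3, 8] / [2, 6] / [4] / [5] / [7]
  Insert 5 (step 9): P = [1, 3, 5] / [2, 7] / [4, 8] / [6] / [9];  Q = [1, 3, 8] / [2, 6] / [4, 9] / [5] / [7]
Final shape: (3, 2, 2, 1, 1).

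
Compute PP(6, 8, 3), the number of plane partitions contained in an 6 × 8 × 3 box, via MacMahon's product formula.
PP(6, 8, 3) = 614083470

Evaluate the triple product over i = 1..6, j = 1..8, k = 1..3. The factors are (2/1) · (3/2) · (4/3) · (3/2) · (4/3) · (5/4) · (4/3) · (5/4) · … (144 factors total). The numerators and denominators telescope so the product is an integer; carrying out the multiplication exactly gives PP(6, 8, 3) = 614083470.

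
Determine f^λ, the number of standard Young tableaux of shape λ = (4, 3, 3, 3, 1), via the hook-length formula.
# SYT of shape (4, 3, 3, 3, 1) = 21021

Hook-length formula: f^λ = n! / Π hook(c), product over all cells c of the Young diagram. For λ = (4, 3, 3, 3, 1), n = 14 boxes. Hook lengths by row (left-to-right, top-to-bottom): [8, 6, 5, 1]; [6, 4, 3]; [5, 3, 2]; [4, 2, 1]; [1]. Product of hooks = 4147200. So f^λ = 14! / 4147200 = 87178291200 / 4147200 = 21021.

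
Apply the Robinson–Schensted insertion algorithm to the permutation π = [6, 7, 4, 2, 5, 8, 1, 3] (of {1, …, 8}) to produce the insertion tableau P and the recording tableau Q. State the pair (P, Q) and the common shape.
P = [1, 3, 8] / [2, 5] / [4, 7] / [6];  Q = [1, 2, 6] / [3, 5] / [4, 8] / [7];  common shape = (3, 2, 2, 1)

Row-insert the values π_1, π_2, … into P one at a time, bumping the leftmost entry strictly greater than the inserted value down to the next row. The recording tableau Q records, in position (i, j), the step at which that cell was added to P.
  Insert 6 (step 1): P = [6];  Q = [1]
  Insert 7 (step 2): P = [6, 7];  Q = [1, 2]
  Insert 4 (step 3): P = [4, 7] / [6];  Q = [1, 2] / [3]
  Insert 2 (step 4): P = [2, 7] / [4] / [6];  Q = [1, 2] / [3] / [4]
  Insert 5 (step 5): P = [2, 5] / [4, 7] / [6];  Q = [1, 2] / [3, 5] / [4]
  Insert 8 (step 6): P = [2, 5, 8] / [4, 7] / [6];  Q = [1, 2, 6] / [3, 5] / [4]
  Insert 1 (step 7): P = [1, 5, 8] / [2, 7] / [4] / [6];  Q = [1, 2, 6] / [3, 5] / [4] / [7]
  Insert 3 (step 8): P = [1, 3, 8] / [2, 5] / [4, 7] / [6];  Q = [1, 2, 6] / [3, 5] / [4, 8] / [7]
Final shape: (3, 2, 2, 1).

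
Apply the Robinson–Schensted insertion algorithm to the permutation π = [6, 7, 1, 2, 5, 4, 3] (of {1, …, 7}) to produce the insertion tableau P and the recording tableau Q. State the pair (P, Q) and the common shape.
P = [1, 2, 3] / [4, 7] / [5] / [6];  Q = [1, 2, 5] / [3, 4] / [6] / [7];  common shape = (3, 2, 1, 1)

Row-insert the values π_1, π_2, … into P one at a time, bumping the leftmost entry strictly greater than the inserted value down to the next row. The recording tableau Q records, in position (i, j), the step at which that cell was added to P.
  Insert 6 (step 1): P = [6];  Q = [1]
  Insert 7 (step 2): P = [6, 7];  Q = [1, 2]
  Insert 1 (step 3): P = [1, 7] / [6];  Q = [1, 2] / [3]
  Insert 2 (step 4): P = [1, 2] / [6, 7];  Q = [1, 2] / [3, 4]
  Insert 5 (step 5): P = [1, 2, 5] / [6, 7];  Q = [1, 2, 5] / [3, 4]
  Insert 4 (step 6): P = [1, 2, 4] / [5, 7] / [6];  Q = [1, 2, 5] / [3, 4] / [6]
  Insert 3 (step 7): P = [1, 2, 3] / [4, 7] / [5] / [6];  Q = [1, 2, 5] / [3, 4] / [6] / [7]
Final shape: (3, 2, 1, 1).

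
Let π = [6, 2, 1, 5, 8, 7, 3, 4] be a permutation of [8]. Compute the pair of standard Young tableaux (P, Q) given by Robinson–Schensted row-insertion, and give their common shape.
P = [1, 3, 4] / [2, 5, 7] / [6, 8];  Q = [1, 4, 5] / [2, 6, 8] / [3, 7];  common shape = (3, 3, 2)

Row-insert the values π_1, π_2, … into P one at a time, bumping the leftmost entry strictly greater than the inserted value down to the next row. The recording tableau Q records, in position (i, j), the step at which that cell was added to P.
  Insert 6 (step 1): P = [6];  Q = [1]
  Insert 2 (step 2): P = [2] / [6];  Q = [1] / [2]
  Insert 1 (step 3): P = [1] / [2] / [6];  Q = [1] / [2] / [3]
  Insert 5 (step 4): P = [1, 5] / [2] / [6];  Q = [1, 4] / [2] / [3]
  Insert 8 (step 5): P = [1, 5, 8] / [2] / [6];  Q = [1, 4, 5] / [2] / [3]
  Insert 7 (step 6): P = [1, 5, 7] / [2, 8] / [6];  Q = [1, 4, 5] / [2, 6] / [3]
  Insert 3 (step 7): P = [1, 3, 7] / [2, 5] / [6, 8];  Q = [1, 4, 5] / [2, 6] / [3, 7]
  Insert 4 (step 8): P = [1, 3, 4] / [2, 5, 7] / [6, 8];  Q = [1, 4, 5] / [2, 6, 8] / [3, 7]
Final shape: (3, 3, 2).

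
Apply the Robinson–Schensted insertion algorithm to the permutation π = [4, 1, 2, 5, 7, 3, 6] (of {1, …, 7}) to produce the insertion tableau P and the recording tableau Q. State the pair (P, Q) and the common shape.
P = [1, 2, 3, 6] / [4, 5, 7];  Q = [1, 3, 4, 5] / [2, 6, 7];  common shape = (4, 3)

Row-insert the values π_1, π_2, … into P one at a time, bumping the leftmost entry strictly greater than the inserted value down to the next row. The recording tableau Q records, in position (i, j), the step at which that cell was added to P.
  Insert 4 (step 1): P = [4];  Q = [1]
  Insert 1 (step 2): P = [1] / [4];  Q = [1] / [2]
  Insert 2 (step 3): P = [1, 2] / [4];  Q = [1, 3] / [2]
  Insert 5 (step 4): P = [1, 2, 5] / [4];  Q = [1, 3, 4] / [2]
  Insert 7 (step 5): P = [1, 2, 5, 7] / [4];  Q = [1, 3, 4, 5] / [2]
  Insert 3 (step 6): P = [1, 2, 3, 7] / [4, 5];  Q = [1, 3, 4, 5] / [2, 6]
  Insert 6 (step 7): P = [1, 2, 3, 6] / [4, 5, 7];  Q = [1, 3, 4, 5] / [2, 6, 7]
Final shape: (4, 3).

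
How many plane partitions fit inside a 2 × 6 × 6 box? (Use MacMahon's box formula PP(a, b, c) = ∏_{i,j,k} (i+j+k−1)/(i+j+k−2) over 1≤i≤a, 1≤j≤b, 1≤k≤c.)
PP(2, 6, 6) = 226512

Evaluate the triple product over i = 1..2, j = 1..6, k = 1..6. The factors are (2/1) · (3/2) · (4/3) · (5/4) · (6/5) · (7/6) · (3/2) · (4/3) · … (72 factors total). The numerators and denominators telescope so the product is an integer; carrying out the multiplication exactly gives PP(2, 6, 6) = 226512.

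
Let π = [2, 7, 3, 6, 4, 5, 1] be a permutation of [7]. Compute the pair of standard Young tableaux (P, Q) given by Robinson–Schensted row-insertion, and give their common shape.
P = [1, 3, 4, 5] / [2] / [6] / [7];  Q = [1, 2, 4, 6] / [3] / [5] / [7];  common shape = (4, 1, 1, 1)

Row-insert the values π_1, π_2, … into P one at a time, bumping the leftmost entry strictly greater than the inserted value down to the next row. The recording tableau Q records, in position (i, j), the step at which that cell was added to P.
  Insert 2 (step 1): P = [2];  Q = [1]
  Insert 7 (step 2): P = [2, 7];  Q = [1, 2]
  Insert 3 (step 3): P = [2, 3] / [7];  Q = [1, 2] / [3]
  Insert 6 (step 4): P = [2, 3, 6] / [7];  Q = [1, 2, 4] / [3]
  Insert 4 (step 5): P = [2, 3, 4] / [6] / [7];  Q = [1, 2, 4] / [3] / [5]
  Insert 5 (step 6): P = [2, 3, 4, 5] / [6] / [7];  Q = [1, 2, 4, 6] / [3] / [5]
  Insert 1 (step 7): P = [1, 3, 4, 5] / [2] / [6] / [7];  Q = [1, 2, 4, 6] / [3] / [5] / [7]
Final shape: (4, 1, 1, 1).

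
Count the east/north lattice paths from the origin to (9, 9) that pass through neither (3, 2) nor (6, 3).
Number of paths = 27764

Inclusion–exclusion. Total paths: C(18, 9) = 48620. Through P₁: C(5, 3)·C(13, 6) = 17160. Through P₂: C(9, 6)·C(9, 3) = 7056. Since P₁ is strictly southwest of P₂, a monotone path through both must visit P₁ then P₂; paths through both = C(5, 3)·C(4, 3)·C(9, 3) = 3360. Avoid both = 48620 − 17160 − 7056 + 3360 = 27764.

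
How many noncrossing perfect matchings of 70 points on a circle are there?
C_35 = 3116285494907301262

These noncrossing handshakes are counted by the Catalan number C_n = (1/(n + 1)) · C(2n, n). For n = 35: C_35 = (1/36) · C(70, 35) = 112186277816662845432/36 = 3116285494907301262.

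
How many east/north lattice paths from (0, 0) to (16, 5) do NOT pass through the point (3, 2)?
Number of paths = 14749

Total paths from (0, 0) to (16, 5): C(21, 16) = 20349. Paths through (3, 2): (paths (0, 0) → (3, 2)) × (paths (3, 2) → (16, 5)) = C(5, 3) · C(16, 13) = 10 · 560 = 5600. Avoidance count = 20349 − 5600 = 14749.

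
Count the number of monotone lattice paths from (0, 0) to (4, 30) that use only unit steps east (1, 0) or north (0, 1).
Number of paths = 46376

A monotone lattice path from (0, 0) to (4, 30) consists of 4 east steps and 30 north steps in some order, so it is determined by which 4 of the 34 steps are east. The count is C(34, 4) = 46376.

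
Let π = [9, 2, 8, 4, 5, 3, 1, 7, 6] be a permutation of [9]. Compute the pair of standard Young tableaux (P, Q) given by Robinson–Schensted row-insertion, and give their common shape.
P = [1, 3, 5, 6] / [2, 7] / [4] / [8] / [9];  Q = [1, 3, 5, 8] / [2, 9] / [4] / [6] / [7];  common shape = (4, 2, 1, 1, 1)

Row-insert the values π_1, π_2, … into P one at a time, bumping the leftmost entry strictly greater than the inserted value down to the next row. The recording tableau Q records, in position (i, j), the step at which that cell was added to P.
  Insert 9 (step 1): P = [9];  Q = [1]
  Insert 2 (step 2): P = [2] / [9];  Q = [1] / [2]
  Insert 8 (step 3): P = [2, 8] / [9];  Q = [1, 3] / [2]
  Insert 4 (step 4): P = [2, 4] / [8] / [9];  Q = [1, 3] / [2] / [4]
  Insert 5 (step 5): P = [2, 4, 5] / [8] / [9];  Q = [1, 3, 5] / [2] / [4]
  Insert 3 (step 6): P = [2, 3, 5] / [4] / [8] / [9];  Q = [1, 3, 5] / [2] / [4] / [6]
  Insert 1 (step 7): P = [1, 3, 5] / [2] / [4] / [8] / [9];  Q = [1, 3, 5] / [2] / [4] / [6] / [7]
  Insert 7 (step 8): P = [1, 3, 5, 7] / [2] / [4] / [8] / [9];  Q = [1, 3, 5, 8] / [2] / [4] / [6] / [7]
  Insert 6 (step 9): P = [1, 3, 5, 6] / [2, 7] / [4] / [8] / [9];  Q = [1, 3, 5, 8] / [2, 9] / [4] / [6] / [7]
Final shape: (4, 2, 1, 1, 1).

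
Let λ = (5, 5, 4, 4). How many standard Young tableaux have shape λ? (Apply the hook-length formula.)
# SYT of shape (5, 5, 4, 4) = 787644

Hook-length formula: f^λ = n! / Π hook(c), product over all cells c of the Young diagram. For λ = (5, 5, 4, 4), n = 18 boxes. Hook lengths by row (left-to-right, top-to-bottom): [8, 7, 6, 5, 2]; [7, 6, 5, 4, 1]; [5, 4, 3, 2]; [4, 3, 2, 1]. Product of hooks = 8128512000. So f^λ = 18! / 8128512000 = 6402373705728000 / 8128512000 = 787644.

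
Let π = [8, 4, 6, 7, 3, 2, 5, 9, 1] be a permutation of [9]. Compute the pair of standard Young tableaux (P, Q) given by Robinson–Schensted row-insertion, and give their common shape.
P = [1, 5, 7, 9] / [2, 6] / [3] / [4] / [8];  Q = [1, 3, 4, 8] / [2, 7] / [5] / [6] / [9];  common shape = (4, 2, 1, 1, 1)

Row-insert the values π_1, π_2, … into P one at a time, bumping the leftmost entry strictly greater than the inserted value down to the next row. The recording tableau Q records, in position (i, j), the step at which that cell was added to P.
  Insert 8 (step 1): P = [8];  Q = [1]
  Insert 4 (step 2): P = [4] / [8];  Q = [1] / [2]
  Insert 6 (step 3): P = [4, 6] / [8];  Q = [1, 3] / [2]
  Insert 7 (step 4): P = [4, 6, 7] / [8];  Q = [1, 3, 4] / [2]
  Insert 3 (step 5): P = [3, 6, 7] / [4] / [8];  Q = [1, 3, 4] / [2] / [5]
  Insert 2 (step 6): P = [2, 6, 7] / [3] / [4] / [8];  Q = [1, 3, 4] / [2] / [5] / [6]
  Insert 5 (step 7): P = [2, 5, 7] / [3, 6] / [4] / [8];  Q = [1, 3, 4] / [2, 7] / [5] / [6]
  Insert 9 (step 8): P = [2, 5, 7, 9] / [3, 6] / [4] / [8];  Q = [1, 3, 4, 8] / [2, 7] / [5] / [6]
  Insert 1 (step 9): P = [1, 5, 7, 9] / [2, 6] / [3] / [4] / [8];  Q = [1, 3, 4, 8] / [2, 7] / [5] / [6] / [9]
Final shape: (4, 2, 1, 1, 1).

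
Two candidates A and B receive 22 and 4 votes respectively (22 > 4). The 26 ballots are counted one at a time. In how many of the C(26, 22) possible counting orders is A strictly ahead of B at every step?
Strict-lead orderings = 10350

Total orderings of the 26 votes with 22 for A: C(26, 22) = 14950. By the Bertrand ballot formula (Cycle Lemma / reflection principle), the number of orderings in which A is strictly ahead of B throughout is (p − q)/(p + q) · C(p + q, p) = (22 − 4)/(22 + 4) · 14950 = 10350.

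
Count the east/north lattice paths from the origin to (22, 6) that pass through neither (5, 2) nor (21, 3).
Number of paths = 244387

Inclusion–exclusion. Total paths: C(28, 22) = 376740. Through P₁: C(7, 5)·C(21, 17) = 125685. Through P₂: C(24, 21)·C(4, 1) = 8096. Since P₁ is strictly southwest of P₂, a monotone path through both must visit P₁ then P₂; paths through both = C(7, 5)·C(17, 16)·C(4, 1) = 1428. Avoid both = 376740 − 125685 − 8096 + 1428 = 244387.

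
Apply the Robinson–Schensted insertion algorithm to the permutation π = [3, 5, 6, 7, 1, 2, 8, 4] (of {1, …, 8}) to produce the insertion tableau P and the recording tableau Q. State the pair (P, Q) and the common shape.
P = [1, 2, 4, 7, 8] / [3, 5, 6];  Q = [1, 2, 3, 4, 7] / [5, 6, 8];  common shape = (5, 3)

Row-insert the values π_1, π_2, … into P one at a time, bumping the leftmost entry strictly greater than the inserted value down to the next row. The recording tableau Q records, in position (i, j), the step at which that cell was added to P.
  Insert 3 (step 1): P = [3];  Q = [1]
  Insert 5 (step 2): P = [3, 5];  Q = [1, 2]
  Insert 6 (step 3): P = [3, 5, 6];  Q = [1, 2, 3]
  Insert 7 (step 4): P = [3, 5, 6, 7];  Q = [1, 2, 3, 4]
  Insert 1 (step 5): P = [1, 5, 6, 7] / [3];  Q = [1, 2, 3, 4] / [5]
  Insert 2 (step 6): P = [1, 2, 6, 7] / [3, 5];  Q = [1, 2, 3, 4] / [5, 6]
  Insert 8 (step 7): P = [1, 2, 6, 7, 8] / [3, 5];  Q = [1, 2, 3, 4, 7] / [5, 6]
  Insert 4 (step 8): P = [1, 2, 4, 7, 8] / [3, 5, 6];  Q = [1, 2, 3, 4, 7] / [5, 6, 8]
Final shape: (5, 3).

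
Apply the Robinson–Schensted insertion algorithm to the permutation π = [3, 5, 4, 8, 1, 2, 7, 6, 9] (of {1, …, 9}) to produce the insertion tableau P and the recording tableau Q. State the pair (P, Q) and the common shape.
P = [1, 2, 6, 9] / [3, 4, 7] / [5, 8];  Q = [1, 2, 4, 9] / [3, 6, 7] / [5, 8];  common shape = (4, 3, 2)

Row-insert the values π_1, π_2, … into P one at a time, bumping the leftmost entry strictly greater than the inserted value down to the next row. The recording tableau Q records, in position (i, j), the step at which that cell was added to P.
  Insert 3 (step 1): P = [3];  Q = [1]
  Insert 5 (step 2): P = [3, 5];  Q = [1, 2]
  Insert 4 (step 3): P = [3, 4] / [5];  Q = [1, 2] / [3]
  Insert 8 (step 4): P = [3, 4, 8] / [5];  Q = [1, 2, 4] / [3]
  Insert 1 (step 5): P = [1, 4, 8] / [3] / [5];  Q = [1, 2, 4] / [3] / [5]
  Insert 2 (step 6): P = [1, 2, 8] / [3, 4] / [5];  Q = [1, 2, 4] / [3, 6] / [5]
  Insert 7 (step 7): P = [1, 2, 7] / [3, 4, 8] / [5];  Q = [1, 2, 4] / [3, 6, 7] / [5]
  Insert 6 (step 8): P = [1, 2, 6] / [3, 4, 7] / [5, 8];  Q = [1, 2, 4] / [3, 6, 7] / [5, 8]
  Insert 9 (step 9): P = [1, 2, 6, 9] / [3, 4, 7] / [5, 8];  Q = [1, 2, 4, 9] / [3, 6, 7] / [5, 8]
Final shape: (4, 3, 2).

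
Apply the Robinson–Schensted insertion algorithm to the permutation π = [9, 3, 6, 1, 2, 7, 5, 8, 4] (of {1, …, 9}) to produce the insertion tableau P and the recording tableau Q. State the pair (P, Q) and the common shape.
P = [1, 2, 4, 8] / [3, 5, 7] / [6] / [9];  Q = [1, 3, 6, 8] / [2, 5, 7] / [4] / [9];  common shape = (4, 3, 1, 1)

Row-insert the values π_1, π_2, … into P one at a time, bumping the leftmost entry strictly greater than the inserted value down to the next row. The recording tableau Q records, in position (i, j), the step at which that cell was added to P.
  Insert 9 (step 1): P = [9];  Q = [1]
  Insert 3 (step 2): P = [3] / [9];  Q = [1] / [2]
  Insert 6 (step 3): P = [3, 6] / [9];  Q = [1, 3] / [2]
  Insert 1 (step 4): P = [1, 6] / [3] / [9];  Q = [1, 3] / [2] / [4]
  Insert 2 (step 5): P = [1, 2] / [3, 6] / [9];  Q = [1, 3] / [2, 5] / [4]
  Insert 7 (step 6): P = [1, 2, 7] / [3, 6] / [9];  Q = [1, 3, 6] / [2, 5] / [4]
  Insert 5 (step 7): P = [1, 2, 5] / [3, 6, 7] / [9];  Q = [1, 3, 6] / [2, 5, 7] / [4]
  Insert 8 (step 8): P = [1, 2, 5, 8] / [3, 6, 7] / [9];  Q = [1, 3, 6, 8] / [2, 5, 7] / [4]
  Insert 4 (step 9): P = [1, 2, 4, 8] / [3, 5, 7] / [6] / [9];  Q = [1, 3, 6, 8] / [2, 5, 7] / [4] / [9]
Final shape: (4, 3, 1, 1).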